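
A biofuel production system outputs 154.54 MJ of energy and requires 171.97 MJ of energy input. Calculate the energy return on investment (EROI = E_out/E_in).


EROI = E_out / E_in
= 154.54 / 171.97
= 0.8986

0.8986


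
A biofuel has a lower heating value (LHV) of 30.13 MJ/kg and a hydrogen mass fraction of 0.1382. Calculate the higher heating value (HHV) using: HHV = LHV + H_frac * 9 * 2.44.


HHV = LHV + H_frac * 9 * 2.44
= 30.13 + 0.1382 * 9 * 2.44
= 33.1649 MJ/kg

33.1649 MJ/kg


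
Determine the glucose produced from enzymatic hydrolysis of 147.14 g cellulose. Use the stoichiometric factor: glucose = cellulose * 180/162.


glucose = cellulose * 180/162
= 147.14 * 180/162
= 163.4889 g

163.4889 g


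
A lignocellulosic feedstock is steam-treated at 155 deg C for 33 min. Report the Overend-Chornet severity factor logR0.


logR0 = log10(t * exp((T - 100) / 14.75))
= log10(33 * exp((155 - 100) / 14.75))
= 3.1379

3.1379


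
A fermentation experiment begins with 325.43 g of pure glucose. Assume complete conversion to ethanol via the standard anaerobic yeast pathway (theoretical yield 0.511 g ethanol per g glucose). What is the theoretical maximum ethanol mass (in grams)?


Theoretical ethanol yield: m_EtOH = 0.511 * m_glucose
m_EtOH = 0.511 * 325.43 = 166.2947 g

166.2947 g


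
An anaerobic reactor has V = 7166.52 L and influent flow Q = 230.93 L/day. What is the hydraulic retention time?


HRT = V / Q
= 7166.52 / 230.93
= 31.0333 days

31.0333 days


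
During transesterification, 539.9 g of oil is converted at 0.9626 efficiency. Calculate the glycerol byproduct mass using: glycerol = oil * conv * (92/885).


glycerol = oil * conv * (92/885)
= 539.9 * 0.9626 * 92 / 885
= 54.0261 g

54.0261 g


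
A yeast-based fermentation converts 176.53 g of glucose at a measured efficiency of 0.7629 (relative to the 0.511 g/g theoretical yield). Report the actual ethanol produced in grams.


Actual ethanol: m = 0.511 * 176.53 * 0.7629
m = 68.8188 g

68.8188 g


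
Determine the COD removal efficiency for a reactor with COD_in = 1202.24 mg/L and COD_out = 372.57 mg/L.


eta = (COD_in - COD_out) / COD_in * 100
= (1202.24 - 372.57) / 1202.24 * 100
= 69.0103%

69.0103%


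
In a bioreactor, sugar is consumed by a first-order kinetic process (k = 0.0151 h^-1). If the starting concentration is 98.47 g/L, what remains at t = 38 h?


S = S0 * exp(-k * t)
S = 98.47 * exp(-0.0151 * 38)
S = 55.4761 g/L

55.4761 g/L


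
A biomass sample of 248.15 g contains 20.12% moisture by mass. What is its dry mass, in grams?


Wd = Ww * (1 - MC/100)
= 248.15 * (1 - 20.12/100)
= 198.2222 g

198.2222 g


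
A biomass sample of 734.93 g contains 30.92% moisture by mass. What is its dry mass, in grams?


Wd = Ww * (1 - MC/100)
= 734.93 * (1 - 30.92/100)
= 507.6896 g

507.6896 g


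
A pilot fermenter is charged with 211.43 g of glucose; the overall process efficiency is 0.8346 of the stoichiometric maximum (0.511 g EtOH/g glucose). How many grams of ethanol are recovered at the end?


Actual ethanol: m = 0.511 * 211.43 * 0.8346
m = 90.1708 g

90.1708 g


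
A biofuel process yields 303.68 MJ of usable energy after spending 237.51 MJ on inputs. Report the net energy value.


NEV = E_out - E_in
= 303.68 - 237.51
= 66.1700 MJ

66.1700 MJ


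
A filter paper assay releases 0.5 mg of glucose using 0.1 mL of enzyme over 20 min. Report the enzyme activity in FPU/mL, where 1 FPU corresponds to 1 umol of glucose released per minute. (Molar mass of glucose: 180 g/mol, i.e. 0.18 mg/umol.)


Activity = glucose_mg / (0.18 mg/umol * V_mL * t_min)
= 0.5 / (0.18 * 0.1 * 20)
= 1.3889 FPU/mL

1.3889 FPU/mL


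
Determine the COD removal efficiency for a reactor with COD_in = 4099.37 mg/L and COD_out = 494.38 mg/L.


eta = (COD_in - COD_out) / COD_in * 100
= (4099.37 - 494.38) / 4099.37 * 100
= 87.9401%

87.9401%


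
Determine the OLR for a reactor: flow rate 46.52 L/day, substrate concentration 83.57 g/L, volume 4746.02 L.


OLR = Q * S / V
= 46.52 * 83.57 / 4746.02
= 0.8191 g/L/day

0.8191 g/L/day


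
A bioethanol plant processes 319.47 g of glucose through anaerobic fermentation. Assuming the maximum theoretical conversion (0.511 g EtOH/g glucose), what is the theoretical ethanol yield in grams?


Theoretical ethanol yield: m_EtOH = 0.511 * m_glucose
m_EtOH = 0.511 * 319.47 = 163.2492 g

163.2492 g


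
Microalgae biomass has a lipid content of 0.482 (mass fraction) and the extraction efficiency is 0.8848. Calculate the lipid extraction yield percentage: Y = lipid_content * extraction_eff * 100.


Y = lipid_content * extraction_eff * 100
= 0.482 * 0.8848 * 100
= 42.6474%

42.6474%


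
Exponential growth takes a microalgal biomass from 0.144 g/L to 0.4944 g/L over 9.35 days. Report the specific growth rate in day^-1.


mu = ln(X2/X1) / dt
= ln(0.4944/0.144) / 9.35
= 0.1319 per day

0.1319 per day


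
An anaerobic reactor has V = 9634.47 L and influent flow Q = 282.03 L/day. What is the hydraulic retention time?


HRT = V / Q
= 9634.47 / 282.03
= 34.1612 days

34.1612 days


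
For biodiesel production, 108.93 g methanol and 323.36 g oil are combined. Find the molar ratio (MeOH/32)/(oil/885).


Molar ratio = n_MeOH / n_oil = (MeOH/32) / (oil/885) = (MeOH * 885) / (32 * oil)
= (108.93 * 885) / (32 * 323.36)
= 9.3165

9.3165


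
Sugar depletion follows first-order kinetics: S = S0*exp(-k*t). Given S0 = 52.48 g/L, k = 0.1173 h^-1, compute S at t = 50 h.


S = S0 * exp(-k * t)
S = 52.48 * exp(-0.1173 * 50)
S = 0.1489 g/L

0.1489 g/L


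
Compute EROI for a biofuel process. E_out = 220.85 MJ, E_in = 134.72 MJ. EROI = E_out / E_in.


EROI = E_out / E_in
= 220.85 / 134.72
= 1.6393

1.6393


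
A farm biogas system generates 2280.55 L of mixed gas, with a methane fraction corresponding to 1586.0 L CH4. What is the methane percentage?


CH4% = V_CH4 / V_total * 100
= 1586.0 / 2280.55 * 100
= 69.5446%

69.5446%


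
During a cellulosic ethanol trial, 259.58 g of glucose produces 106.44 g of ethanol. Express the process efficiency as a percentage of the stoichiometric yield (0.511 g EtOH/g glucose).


Fermentation efficiency = (actual / (0.511 * glucose)) * 100
= (106.44 / (0.511 * 259.58)) * 100
= 80.2440%

80.2440%


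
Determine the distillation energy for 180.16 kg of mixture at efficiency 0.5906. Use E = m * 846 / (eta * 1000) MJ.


E = m * 846 / (eta * 1000)
= 180.16 * 846 / (0.5906 * 1000)
= 258.0687 MJ

258.0687 MJ


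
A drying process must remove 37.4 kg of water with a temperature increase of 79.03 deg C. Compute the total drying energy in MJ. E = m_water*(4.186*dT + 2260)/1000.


E = m_water * (4.186 * dT + 2260) / 1000
= 37.4 * (4.186 * 79.03 + 2260) / 1000
= 96.8967 MJ

96.8967 MJ


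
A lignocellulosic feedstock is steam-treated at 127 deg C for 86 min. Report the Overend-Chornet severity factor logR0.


logR0 = log10(t * exp((T - 100) / 14.75))
= log10(86 * exp((127 - 100) / 14.75))
= 2.7295

2.7295


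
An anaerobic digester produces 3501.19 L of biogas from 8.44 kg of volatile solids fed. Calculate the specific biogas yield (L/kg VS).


Y = V / VS
= 3501.19 / 8.44
= 414.8329 L/kg VS

414.8329 L/kg VS


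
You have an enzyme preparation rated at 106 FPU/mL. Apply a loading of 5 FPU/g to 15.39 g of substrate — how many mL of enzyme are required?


V = dosage * m_sub / activity
V = 5 * 15.39 / 106
V = 0.7259 mL

0.7259 mL


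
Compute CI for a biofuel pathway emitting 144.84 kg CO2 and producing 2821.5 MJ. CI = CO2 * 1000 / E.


CI = CO2 * 1000 / E
= 144.84 * 1000 / 2821.5
= 51.3344 g CO2/MJ

51.3344 g CO2/MJ


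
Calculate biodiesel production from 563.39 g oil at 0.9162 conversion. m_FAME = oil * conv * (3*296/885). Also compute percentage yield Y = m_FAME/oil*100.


m_FAME = oil * conv * (3 * 296 / 885) = oil * conv * (888/885)
= 563.39 * 0.9162 * 888 / 885
= 517.9277 g
Y = m_FAME / oil * 100 = conv * (888/885) * 100
= 0.9162 * 888 / 885 * 100
= 91.93%

517.9277 g FAME; Y = 91.93%


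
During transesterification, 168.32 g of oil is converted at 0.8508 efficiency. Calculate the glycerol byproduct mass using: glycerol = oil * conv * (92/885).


glycerol = oil * conv * (92/885)
= 168.32 * 0.8508 * 92 / 885
= 14.8870 g

14.8870 g


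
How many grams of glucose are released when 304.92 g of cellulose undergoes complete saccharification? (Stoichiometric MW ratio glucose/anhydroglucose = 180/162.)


glucose = cellulose * 180/162
= 304.92 * 180/162
= 338.8000 g

338.8000 g


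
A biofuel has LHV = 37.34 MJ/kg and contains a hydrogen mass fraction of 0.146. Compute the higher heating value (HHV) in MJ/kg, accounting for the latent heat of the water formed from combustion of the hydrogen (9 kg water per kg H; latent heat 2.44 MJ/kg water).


HHV = LHV + H_frac * 9 * 2.44
= 37.34 + 0.146 * 9 * 2.44
= 40.5462 MJ/kg

40.5462 MJ/kg


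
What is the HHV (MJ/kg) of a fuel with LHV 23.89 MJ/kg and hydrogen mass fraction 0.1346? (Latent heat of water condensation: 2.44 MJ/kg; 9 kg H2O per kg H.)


HHV = LHV + H_frac * 9 * 2.44
= 23.89 + 0.1346 * 9 * 2.44
= 26.8458 MJ/kg

26.8458 MJ/kg


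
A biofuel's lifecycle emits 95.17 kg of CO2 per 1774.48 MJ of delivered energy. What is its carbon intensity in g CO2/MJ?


CI = CO2 * 1000 / E
= 95.17 * 1000 / 1774.48
= 53.6326 g CO2/MJ

53.6326 g CO2/MJ


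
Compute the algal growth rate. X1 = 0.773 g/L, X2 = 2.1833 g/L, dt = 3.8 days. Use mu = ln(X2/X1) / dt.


mu = ln(X2/X1) / dt
= ln(2.1833/0.773) / 3.8
= 0.2732 per day

0.2732 per day


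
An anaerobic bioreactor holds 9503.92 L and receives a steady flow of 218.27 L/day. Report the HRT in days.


HRT = V / Q
= 9503.92 / 218.27
= 43.5420 days

43.5420 days


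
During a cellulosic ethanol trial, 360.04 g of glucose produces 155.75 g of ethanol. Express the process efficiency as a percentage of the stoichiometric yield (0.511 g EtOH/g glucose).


Fermentation efficiency = (actual / (0.511 * glucose)) * 100
= (155.75 / (0.511 * 360.04)) * 100
= 84.6557%

84.6557%


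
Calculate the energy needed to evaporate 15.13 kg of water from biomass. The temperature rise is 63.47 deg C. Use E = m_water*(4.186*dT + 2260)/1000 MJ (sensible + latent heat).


E = m_water * (4.186 * dT + 2260) / 1000
= 15.13 * (4.186 * 63.47 + 2260) / 1000
= 38.2136 MJ

38.2136 MJ


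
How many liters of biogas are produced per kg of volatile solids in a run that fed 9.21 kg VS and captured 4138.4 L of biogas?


Y = V / VS
= 4138.4 / 9.21
= 449.3377 L/kg VS

449.3377 L/kg VS


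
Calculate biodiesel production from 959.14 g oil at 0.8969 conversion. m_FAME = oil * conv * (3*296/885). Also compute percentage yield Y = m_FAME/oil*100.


m_FAME = oil * conv * (3 * 296 / 885) = oil * conv * (888/885)
= 959.14 * 0.8969 * 888 / 885
= 863.1688 g
Y = m_FAME / oil * 100 = conv * (888/885) * 100
= 0.8969 * 888 / 885 * 100
= 89.99%

863.1688 g FAME; Y = 89.99%


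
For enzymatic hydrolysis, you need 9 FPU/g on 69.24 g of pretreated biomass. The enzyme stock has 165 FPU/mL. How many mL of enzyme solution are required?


V = dosage * m_sub / activity
V = 9 * 69.24 / 165
V = 3.7767 mL

3.7767 mL


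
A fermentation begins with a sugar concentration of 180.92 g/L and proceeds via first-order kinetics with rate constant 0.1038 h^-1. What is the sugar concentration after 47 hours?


S = S0 * exp(-k * t)
S = 180.92 * exp(-0.1038 * 47)
S = 1.3764 g/L

1.3764 g/L


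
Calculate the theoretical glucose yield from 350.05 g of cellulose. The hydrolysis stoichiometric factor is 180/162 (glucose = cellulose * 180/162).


glucose = cellulose * 180/162
= 350.05 * 180/162
= 388.9444 g

388.9444 g


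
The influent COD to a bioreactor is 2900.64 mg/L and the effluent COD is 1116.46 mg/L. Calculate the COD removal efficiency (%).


eta = (COD_in - COD_out) / COD_in * 100
= (2900.64 - 1116.46) / 2900.64 * 100
= 61.5099%

61.5099%


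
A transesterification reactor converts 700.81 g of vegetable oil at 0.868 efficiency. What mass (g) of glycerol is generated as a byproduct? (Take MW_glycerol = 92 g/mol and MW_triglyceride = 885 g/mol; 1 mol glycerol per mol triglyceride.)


glycerol = oil * conv * (92/885)
= 700.81 * 0.868 * 92 / 885
= 63.2360 g

63.2360 g


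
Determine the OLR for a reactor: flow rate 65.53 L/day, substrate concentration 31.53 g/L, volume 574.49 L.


OLR = Q * S / V
= 65.53 * 31.53 / 574.49
= 3.5965 g/L/day

3.5965 g/L/day


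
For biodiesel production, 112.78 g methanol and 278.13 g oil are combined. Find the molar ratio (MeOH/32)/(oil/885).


Molar ratio = n_MeOH / n_oil = (MeOH/32) / (oil/885) = (MeOH * 885) / (32 * oil)
= (112.78 * 885) / (32 * 278.13)
= 11.2144

11.2144


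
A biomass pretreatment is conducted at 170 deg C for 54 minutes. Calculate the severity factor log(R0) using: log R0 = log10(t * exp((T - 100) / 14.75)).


logR0 = log10(t * exp((T - 100) / 14.75))
= log10(54 * exp((170 - 100) / 14.75))
= 3.7935

3.7935


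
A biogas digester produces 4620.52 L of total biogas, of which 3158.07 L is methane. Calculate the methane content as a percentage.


CH4% = V_CH4 / V_total * 100
= 3158.07 / 4620.52 * 100
= 68.3488%

68.3488%


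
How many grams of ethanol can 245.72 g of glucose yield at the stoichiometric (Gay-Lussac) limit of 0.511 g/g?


Theoretical ethanol yield: m_EtOH = 0.511 * m_glucose
m_EtOH = 0.511 * 245.72 = 125.5629 g

125.5629 g


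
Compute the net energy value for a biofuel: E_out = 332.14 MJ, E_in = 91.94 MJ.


NEV = E_out - E_in
= 332.14 - 91.94
= 240.2000 MJ

240.2000 MJ


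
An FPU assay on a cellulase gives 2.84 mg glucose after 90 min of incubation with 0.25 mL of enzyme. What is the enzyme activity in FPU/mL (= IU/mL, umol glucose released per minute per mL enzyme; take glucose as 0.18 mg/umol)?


Activity = glucose_mg / (0.18 mg/umol * V_mL * t_min)
= 2.84 / (0.18 * 0.25 * 90)
= 0.7012 FPU/mL

0.7012 FPU/mL


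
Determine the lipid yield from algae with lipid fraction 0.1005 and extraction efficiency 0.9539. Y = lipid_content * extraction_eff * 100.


Y = lipid_content * extraction_eff * 100
= 0.1005 * 0.9539 * 100
= 9.5867%

9.5867%


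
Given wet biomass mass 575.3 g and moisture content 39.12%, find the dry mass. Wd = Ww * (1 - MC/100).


Wd = Ww * (1 - MC/100)
= 575.3 * (1 - 39.12/100)
= 350.2426 g

350.2426 g


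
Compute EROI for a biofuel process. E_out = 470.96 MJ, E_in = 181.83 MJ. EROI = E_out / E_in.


EROI = E_out / E_in
= 470.96 / 181.83
= 2.5901

2.5901


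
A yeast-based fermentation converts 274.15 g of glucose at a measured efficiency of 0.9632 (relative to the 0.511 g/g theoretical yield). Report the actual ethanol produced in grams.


Actual ethanol: m = 0.511 * 274.15 * 0.9632
m = 134.9353 g

134.9353 g


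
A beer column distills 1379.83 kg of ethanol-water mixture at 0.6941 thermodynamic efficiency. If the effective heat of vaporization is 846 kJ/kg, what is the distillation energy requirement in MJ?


E = m * 846 / (eta * 1000)
= 1379.83 * 846 / (0.6941 * 1000)
= 1681.7983 MJ

1681.7983 MJ


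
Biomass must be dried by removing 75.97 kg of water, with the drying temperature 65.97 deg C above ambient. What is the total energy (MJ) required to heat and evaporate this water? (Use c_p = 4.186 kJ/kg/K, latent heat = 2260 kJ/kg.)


E = m_water * (4.186 * dT + 2260) / 1000
= 75.97 * (4.186 * 65.97 + 2260) / 1000
= 192.6713 MJ

192.6713 MJ


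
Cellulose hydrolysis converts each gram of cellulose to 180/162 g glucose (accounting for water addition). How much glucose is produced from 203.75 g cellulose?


glucose = cellulose * 180/162
= 203.75 * 180/162
= 226.3889 g

226.3889 g


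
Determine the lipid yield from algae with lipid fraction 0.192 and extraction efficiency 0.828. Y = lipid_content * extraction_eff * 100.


Y = lipid_content * extraction_eff * 100
= 0.192 * 0.828 * 100
= 15.8976%

15.8976%


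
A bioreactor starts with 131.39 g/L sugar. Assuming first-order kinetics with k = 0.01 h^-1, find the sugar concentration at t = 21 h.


S = S0 * exp(-k * t)
S = 131.39 * exp(-0.01 * 21)
S = 106.5027 g/L

106.5027 g/L


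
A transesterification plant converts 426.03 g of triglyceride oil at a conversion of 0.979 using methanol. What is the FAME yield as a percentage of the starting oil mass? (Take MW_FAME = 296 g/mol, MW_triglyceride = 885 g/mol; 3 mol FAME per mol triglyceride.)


m_FAME = oil * conv * (3 * 296 / 885) = oil * conv * (888/885)
= 426.03 * 0.979 * 888 / 885
= 418.4972 g
Y = m_FAME / oil * 100 = conv * (888/885) * 100
= 0.979 * 888 / 885 * 100
= 98.23%

98.23%


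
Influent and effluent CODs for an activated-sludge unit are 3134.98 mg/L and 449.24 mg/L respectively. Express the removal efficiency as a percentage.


eta = (COD_in - COD_out) / COD_in * 100
= (3134.98 - 449.24) / 3134.98 * 100
= 85.6701%

85.6701%


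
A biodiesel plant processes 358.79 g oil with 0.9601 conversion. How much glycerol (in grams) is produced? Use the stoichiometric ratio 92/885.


glycerol = oil * conv * (92/885)
= 358.79 * 0.9601 * 92 / 885
= 35.8098 g

35.8098 g


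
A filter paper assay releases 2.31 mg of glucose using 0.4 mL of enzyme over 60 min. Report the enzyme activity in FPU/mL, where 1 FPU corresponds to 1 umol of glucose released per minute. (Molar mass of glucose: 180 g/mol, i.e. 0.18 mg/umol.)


Activity = glucose_mg / (0.18 mg/umol * V_mL * t_min)
= 2.31 / (0.18 * 0.4 * 60)
= 0.5347 FPU/mL

0.5347 FPU/mL


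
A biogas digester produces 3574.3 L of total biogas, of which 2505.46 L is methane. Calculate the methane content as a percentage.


CH4% = V_CH4 / V_total * 100
= 2505.46 / 3574.3 * 100
= 70.0965%

70.0965%


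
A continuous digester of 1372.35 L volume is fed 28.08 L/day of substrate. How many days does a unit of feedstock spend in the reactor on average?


HRT = V / Q
= 1372.35 / 28.08
= 48.8729 days

48.8729 days


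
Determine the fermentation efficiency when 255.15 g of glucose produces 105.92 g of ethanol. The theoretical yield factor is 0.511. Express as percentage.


Fermentation efficiency = (actual / (0.511 * glucose)) * 100
= (105.92 / (0.511 * 255.15)) * 100
= 81.2384%

81.2384%


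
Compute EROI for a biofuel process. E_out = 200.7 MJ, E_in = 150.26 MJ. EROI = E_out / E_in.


EROI = E_out / E_in
= 200.7 / 150.26
= 1.3357

1.3357


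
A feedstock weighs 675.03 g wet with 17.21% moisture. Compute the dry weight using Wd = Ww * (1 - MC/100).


Wd = Ww * (1 - MC/100)
= 675.03 * (1 - 17.21/100)
= 558.8573 g

558.8573 g


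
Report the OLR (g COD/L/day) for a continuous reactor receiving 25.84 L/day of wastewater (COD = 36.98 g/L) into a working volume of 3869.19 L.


OLR = Q * S / V
= 25.84 * 36.98 / 3869.19
= 0.2470 g/L/day

0.2470 g/L/day


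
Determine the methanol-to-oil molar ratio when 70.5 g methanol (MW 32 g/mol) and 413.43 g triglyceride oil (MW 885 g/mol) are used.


Molar ratio = n_MeOH / n_oil = (MeOH/32) / (oil/885) = (MeOH * 885) / (32 * oil)
= (70.5 * 885) / (32 * 413.43)
= 4.7161

4.7161


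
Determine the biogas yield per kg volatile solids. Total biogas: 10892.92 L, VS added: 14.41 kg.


Y = V / VS
= 10892.92 / 14.41
= 755.9278 L/kg VS

755.9278 L/kg VS


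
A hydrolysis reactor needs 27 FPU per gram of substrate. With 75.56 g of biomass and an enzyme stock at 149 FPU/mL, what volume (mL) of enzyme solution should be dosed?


V = dosage * m_sub / activity
V = 27 * 75.56 / 149
V = 13.6921 mL

13.6921 mL


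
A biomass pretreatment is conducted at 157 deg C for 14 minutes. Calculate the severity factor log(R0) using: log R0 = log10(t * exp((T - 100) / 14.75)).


logR0 = log10(t * exp((T - 100) / 14.75))
= log10(14 * exp((157 - 100) / 14.75))
= 2.8244

2.8244


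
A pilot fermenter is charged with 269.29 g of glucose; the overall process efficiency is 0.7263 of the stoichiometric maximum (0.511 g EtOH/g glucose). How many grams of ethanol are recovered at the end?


Actual ethanol: m = 0.511 * 269.29 * 0.7263
m = 99.9441 g

99.9441 g


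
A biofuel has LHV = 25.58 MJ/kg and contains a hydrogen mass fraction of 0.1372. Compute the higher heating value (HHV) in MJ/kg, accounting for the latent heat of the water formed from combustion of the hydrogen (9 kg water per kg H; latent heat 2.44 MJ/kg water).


HHV = LHV + H_frac * 9 * 2.44
= 25.58 + 0.1372 * 9 * 2.44
= 28.5929 MJ/kg

28.5929 MJ/kg


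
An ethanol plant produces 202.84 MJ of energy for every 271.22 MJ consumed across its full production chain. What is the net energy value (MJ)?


NEV = E_out - E_in
= 202.84 - 271.22
= -68.3800 MJ

-68.3800 MJ


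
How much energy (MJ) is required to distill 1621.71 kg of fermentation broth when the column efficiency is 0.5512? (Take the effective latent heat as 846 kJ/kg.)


E = m * 846 / (eta * 1000)
= 1621.71 * 846 / (0.5512 * 1000)
= 2489.0542 MJ

2489.0542 MJ


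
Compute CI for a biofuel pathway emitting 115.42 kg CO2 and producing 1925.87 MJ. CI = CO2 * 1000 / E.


CI = CO2 * 1000 / E
= 115.42 * 1000 / 1925.87
= 59.9314 g CO2/MJ

59.9314 g CO2/MJ


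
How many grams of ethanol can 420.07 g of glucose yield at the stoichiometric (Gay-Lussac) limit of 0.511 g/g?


Theoretical ethanol yield: m_EtOH = 0.511 * m_glucose
m_EtOH = 0.511 * 420.07 = 214.6558 g

214.6558 g


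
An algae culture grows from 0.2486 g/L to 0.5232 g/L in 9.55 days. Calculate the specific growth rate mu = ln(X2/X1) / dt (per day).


mu = ln(X2/X1) / dt
= ln(0.5232/0.2486) / 9.55
= 0.0779 per day

0.0779 per day


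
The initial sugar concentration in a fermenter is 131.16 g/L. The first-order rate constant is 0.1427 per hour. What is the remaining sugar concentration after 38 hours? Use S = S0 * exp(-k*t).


S = S0 * exp(-k * t)
S = 131.16 * exp(-0.1427 * 38)
S = 0.5792 g/L

0.5792 g/L


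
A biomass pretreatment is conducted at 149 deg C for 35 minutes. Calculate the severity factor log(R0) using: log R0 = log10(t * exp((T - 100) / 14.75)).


logR0 = log10(t * exp((T - 100) / 14.75))
= log10(35 * exp((149 - 100) / 14.75))
= 2.9868

2.9868


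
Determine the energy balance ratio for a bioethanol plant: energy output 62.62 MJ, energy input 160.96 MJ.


EROI = E_out / E_in
= 62.62 / 160.96
= 0.3890

0.3890


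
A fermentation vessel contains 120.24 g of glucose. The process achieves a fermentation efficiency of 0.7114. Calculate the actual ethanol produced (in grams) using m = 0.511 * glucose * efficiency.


Actual ethanol: m = 0.511 * 120.24 * 0.7114
m = 43.7103 g

43.7103 g


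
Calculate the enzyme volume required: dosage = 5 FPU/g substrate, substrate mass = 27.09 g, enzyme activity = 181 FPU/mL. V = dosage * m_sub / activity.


V = dosage * m_sub / activity
V = 5 * 27.09 / 181
V = 0.7483 mL

0.7483 mL


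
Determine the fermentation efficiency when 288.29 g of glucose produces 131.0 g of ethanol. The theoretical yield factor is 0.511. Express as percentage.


Fermentation efficiency = (actual / (0.511 * glucose)) * 100
= (131.0 / (0.511 * 288.29)) * 100
= 88.9244%

88.9244%


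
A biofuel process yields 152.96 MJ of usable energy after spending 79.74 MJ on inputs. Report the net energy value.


NEV = E_out - E_in
= 152.96 - 79.74
= 73.2200 MJ

73.2200 MJ


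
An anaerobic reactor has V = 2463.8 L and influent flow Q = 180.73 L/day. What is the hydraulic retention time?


HRT = V / Q
= 2463.8 / 180.73
= 13.6325 days

13.6325 days


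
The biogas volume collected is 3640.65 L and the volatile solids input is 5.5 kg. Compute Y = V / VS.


Y = V / VS
= 3640.65 / 5.5
= 661.9364 L/kg VS

661.9364 L/kg VS


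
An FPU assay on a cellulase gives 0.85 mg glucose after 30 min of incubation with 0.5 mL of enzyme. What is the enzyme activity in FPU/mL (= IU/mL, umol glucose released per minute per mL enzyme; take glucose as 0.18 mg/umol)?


Activity = glucose_mg / (0.18 mg/umol * V_mL * t_min)
= 0.85 / (0.18 * 0.5 * 30)
= 0.3148 FPU/mL

0.3148 FPU/mL


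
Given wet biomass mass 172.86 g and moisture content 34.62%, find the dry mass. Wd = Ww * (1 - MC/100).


Wd = Ww * (1 - MC/100)
= 172.86 * (1 - 34.62/100)
= 113.0159 g

113.0159 g


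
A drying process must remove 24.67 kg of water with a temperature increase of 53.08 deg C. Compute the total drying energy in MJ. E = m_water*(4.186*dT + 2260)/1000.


E = m_water * (4.186 * dT + 2260) / 1000
= 24.67 * (4.186 * 53.08 + 2260) / 1000
= 61.2357 MJ

61.2357 MJ


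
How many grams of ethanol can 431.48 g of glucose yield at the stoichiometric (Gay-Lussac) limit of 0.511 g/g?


Theoretical ethanol yield: m_EtOH = 0.511 * m_glucose
m_EtOH = 0.511 * 431.48 = 220.4863 g

220.4863 g


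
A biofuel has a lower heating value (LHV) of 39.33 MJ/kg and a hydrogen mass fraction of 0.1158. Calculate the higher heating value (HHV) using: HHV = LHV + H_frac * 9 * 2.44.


HHV = LHV + H_frac * 9 * 2.44
= 39.33 + 0.1158 * 9 * 2.44
= 41.8730 MJ/kg

41.8730 MJ/kg


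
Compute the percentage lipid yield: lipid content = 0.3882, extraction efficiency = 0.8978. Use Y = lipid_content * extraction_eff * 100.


Y = lipid_content * extraction_eff * 100
= 0.3882 * 0.8978 * 100
= 34.8526%

34.8526%


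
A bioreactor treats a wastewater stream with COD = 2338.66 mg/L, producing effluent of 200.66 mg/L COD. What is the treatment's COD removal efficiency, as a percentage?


eta = (COD_in - COD_out) / COD_in * 100
= (2338.66 - 200.66) / 2338.66 * 100
= 91.4199%

91.4199%


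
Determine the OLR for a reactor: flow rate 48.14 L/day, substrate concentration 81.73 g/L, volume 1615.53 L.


OLR = Q * S / V
= 48.14 * 81.73 / 1615.53
= 2.4354 g/L/day

2.4354 g/L/day


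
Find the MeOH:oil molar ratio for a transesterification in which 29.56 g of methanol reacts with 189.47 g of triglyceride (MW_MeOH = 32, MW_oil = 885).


Molar ratio = n_MeOH / n_oil = (MeOH/32) / (oil/885) = (MeOH * 885) / (32 * oil)
= (29.56 * 885) / (32 * 189.47)
= 4.3148

4.3148


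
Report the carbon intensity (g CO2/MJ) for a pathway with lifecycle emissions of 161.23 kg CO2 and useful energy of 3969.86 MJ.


CI = CO2 * 1000 / E
= 161.23 * 1000 / 3969.86
= 40.6135 g CO2/MJ

40.6135 g CO2/MJ


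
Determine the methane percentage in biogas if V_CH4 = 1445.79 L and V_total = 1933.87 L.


CH4% = V_CH4 / V_total * 100
= 1445.79 / 1933.87 * 100
= 74.7615%

74.7615%


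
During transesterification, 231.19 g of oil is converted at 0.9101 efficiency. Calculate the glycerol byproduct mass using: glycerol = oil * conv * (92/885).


glycerol = oil * conv * (92/885)
= 231.19 * 0.9101 * 92 / 885
= 21.8727 g

21.8727 g


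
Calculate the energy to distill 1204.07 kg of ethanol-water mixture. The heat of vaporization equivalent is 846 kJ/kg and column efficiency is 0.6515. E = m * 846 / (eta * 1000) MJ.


E = m * 846 / (eta * 1000)
= 1204.07 * 846 / (0.6515 * 1000)
= 1563.5353 MJ

1563.5353 MJ


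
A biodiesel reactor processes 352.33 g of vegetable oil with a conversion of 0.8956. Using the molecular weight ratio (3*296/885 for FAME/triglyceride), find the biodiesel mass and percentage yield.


m_FAME = oil * conv * (3 * 296 / 885) = oil * conv * (888/885)
= 352.33 * 0.8956 * 888 / 885
= 316.6164 g
Y = m_FAME / oil * 100 = conv * (888/885) * 100
= 0.8956 * 888 / 885 * 100
= 89.86%

316.6164 g FAME; Y = 89.86%


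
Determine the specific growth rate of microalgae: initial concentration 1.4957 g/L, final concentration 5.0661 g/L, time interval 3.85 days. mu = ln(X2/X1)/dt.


mu = ln(X2/X1) / dt
= ln(5.0661/1.4957) / 3.85
= 0.3169 per day

0.3169 per day


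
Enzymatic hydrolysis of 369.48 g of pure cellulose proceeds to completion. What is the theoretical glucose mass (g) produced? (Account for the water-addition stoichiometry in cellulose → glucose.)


glucose = cellulose * 180/162
= 369.48 * 180/162
= 410.5333 g

410.5333 g


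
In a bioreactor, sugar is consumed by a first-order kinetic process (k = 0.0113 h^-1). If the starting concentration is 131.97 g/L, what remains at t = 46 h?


S = S0 * exp(-k * t)
S = 131.97 * exp(-0.0113 * 46)
S = 78.4746 g/L

78.4746 g/L


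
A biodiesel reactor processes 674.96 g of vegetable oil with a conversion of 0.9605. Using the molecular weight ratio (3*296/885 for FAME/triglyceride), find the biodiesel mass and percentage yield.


m_FAME = oil * conv * (3 * 296 / 885) = oil * conv * (888/885)
= 674.96 * 0.9605 * 888 / 885
= 650.4967 g
Y = m_FAME / oil * 100 = conv * (888/885) * 100
= 0.9605 * 888 / 885 * 100
= 96.38%

650.4967 g FAME; Y = 96.38%


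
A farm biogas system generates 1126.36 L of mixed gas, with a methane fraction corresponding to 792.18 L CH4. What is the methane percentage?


CH4% = V_CH4 / V_total * 100
= 792.18 / 1126.36 * 100
= 70.3310%

70.3310%


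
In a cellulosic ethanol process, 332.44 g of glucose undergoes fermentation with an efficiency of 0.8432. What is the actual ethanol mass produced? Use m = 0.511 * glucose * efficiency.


Actual ethanol: m = 0.511 * 332.44 * 0.8432
m = 143.2402 g

143.2402 g


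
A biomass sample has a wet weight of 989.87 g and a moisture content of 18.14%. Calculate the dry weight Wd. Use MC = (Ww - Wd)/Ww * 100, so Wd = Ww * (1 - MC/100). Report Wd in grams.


Wd = Ww * (1 - MC/100)
= 989.87 * (1 - 18.14/100)
= 810.3076 g

810.3076 g


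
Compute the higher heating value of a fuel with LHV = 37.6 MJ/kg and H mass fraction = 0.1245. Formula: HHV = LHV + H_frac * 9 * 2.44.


HHV = LHV + H_frac * 9 * 2.44
= 37.6 + 0.1245 * 9 * 2.44
= 40.3340 MJ/kg

40.3340 MJ/kg


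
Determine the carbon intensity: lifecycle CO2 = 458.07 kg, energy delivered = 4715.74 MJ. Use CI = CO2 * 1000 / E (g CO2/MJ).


CI = CO2 * 1000 / E
= 458.07 * 1000 / 4715.74
= 97.1364 g CO2/MJ

97.1364 g CO2/MJ


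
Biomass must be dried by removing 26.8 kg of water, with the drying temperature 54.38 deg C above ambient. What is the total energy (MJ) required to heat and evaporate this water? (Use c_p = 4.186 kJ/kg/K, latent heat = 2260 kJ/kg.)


E = m_water * (4.186 * dT + 2260) / 1000
= 26.8 * (4.186 * 54.38 + 2260) / 1000
= 66.6686 MJ

66.6686 MJ


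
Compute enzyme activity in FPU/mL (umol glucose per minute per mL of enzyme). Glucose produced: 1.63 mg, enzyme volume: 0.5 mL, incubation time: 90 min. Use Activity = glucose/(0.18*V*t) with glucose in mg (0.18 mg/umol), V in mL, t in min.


Activity = glucose_mg / (0.18 mg/umol * V_mL * t_min)
= 1.63 / (0.18 * 0.5 * 90)
= 0.2012 FPU/mL

0.2012 FPU/mL


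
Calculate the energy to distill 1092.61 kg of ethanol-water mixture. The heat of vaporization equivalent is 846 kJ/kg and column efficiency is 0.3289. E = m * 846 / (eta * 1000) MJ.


E = m * 846 / (eta * 1000)
= 1092.61 * 846 / (0.3289 * 1000)
= 2810.4228 MJ

2810.4228 MJ


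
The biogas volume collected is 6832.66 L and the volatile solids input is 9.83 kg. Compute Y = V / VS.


Y = V / VS
= 6832.66 / 9.83
= 695.0824 L/kg VS

695.0824 L/kg VS


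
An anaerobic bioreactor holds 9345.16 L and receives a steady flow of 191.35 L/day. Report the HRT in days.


HRT = V / Q
= 9345.16 / 191.35
= 48.8380 days

48.8380 days


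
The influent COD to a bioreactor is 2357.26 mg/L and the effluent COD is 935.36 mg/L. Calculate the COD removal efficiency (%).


eta = (COD_in - COD_out) / COD_in * 100
= (2357.26 - 935.36) / 2357.26 * 100
= 60.3200%

60.3200%


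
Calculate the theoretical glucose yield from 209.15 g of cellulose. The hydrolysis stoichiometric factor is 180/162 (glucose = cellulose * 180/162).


glucose = cellulose * 180/162
= 209.15 * 180/162
= 232.3889 g

232.3889 g


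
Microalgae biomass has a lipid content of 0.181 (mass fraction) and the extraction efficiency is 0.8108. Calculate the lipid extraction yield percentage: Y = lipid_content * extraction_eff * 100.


Y = lipid_content * extraction_eff * 100
= 0.181 * 0.8108 * 100
= 14.6755%

14.6755%


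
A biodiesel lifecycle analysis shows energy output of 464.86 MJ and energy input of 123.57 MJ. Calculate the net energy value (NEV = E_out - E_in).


NEV = E_out - E_in
= 464.86 - 123.57
= 341.2900 MJ

341.2900 MJ


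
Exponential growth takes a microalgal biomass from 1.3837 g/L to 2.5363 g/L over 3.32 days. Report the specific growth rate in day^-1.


mu = ln(X2/X1) / dt
= ln(2.5363/1.3837) / 3.32
= 0.1825 per day

0.1825 per day


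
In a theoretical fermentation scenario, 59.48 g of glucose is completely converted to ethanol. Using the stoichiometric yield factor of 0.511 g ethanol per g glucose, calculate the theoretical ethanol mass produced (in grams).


Theoretical ethanol yield: m_EtOH = 0.511 * m_glucose
m_EtOH = 0.511 * 59.48 = 30.3943 g

30.3943 g


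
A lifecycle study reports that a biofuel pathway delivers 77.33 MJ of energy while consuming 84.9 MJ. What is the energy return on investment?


EROI = E_out / E_in
= 77.33 / 84.9
= 0.9108

0.9108


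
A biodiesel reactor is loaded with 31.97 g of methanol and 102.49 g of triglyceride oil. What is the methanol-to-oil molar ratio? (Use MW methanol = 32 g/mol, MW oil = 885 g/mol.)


Molar ratio = n_MeOH / n_oil = (MeOH/32) / (oil/885) = (MeOH * 885) / (32 * oil)
= (31.97 * 885) / (32 * 102.49)
= 8.6269

8.6269


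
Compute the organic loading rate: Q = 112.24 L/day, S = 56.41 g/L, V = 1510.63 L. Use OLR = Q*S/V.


OLR = Q * S / V
= 112.24 * 56.41 / 1510.63
= 4.1913 g/L/day

4.1913 g/L/day


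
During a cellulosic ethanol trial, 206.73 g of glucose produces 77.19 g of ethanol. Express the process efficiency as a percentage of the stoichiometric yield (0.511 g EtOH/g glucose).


Fermentation efficiency = (actual / (0.511 * glucose)) * 100
= (77.19 / (0.511 * 206.73)) * 100
= 73.0696%

73.0696%


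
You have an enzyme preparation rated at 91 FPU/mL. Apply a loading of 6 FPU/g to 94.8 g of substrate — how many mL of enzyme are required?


V = dosage * m_sub / activity
V = 6 * 94.8 / 91
V = 6.2505 mL

6.2505 mL


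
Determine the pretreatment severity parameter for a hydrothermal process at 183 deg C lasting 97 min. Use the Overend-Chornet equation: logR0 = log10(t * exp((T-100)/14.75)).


logR0 = log10(t * exp((T - 100) / 14.75))
= log10(97 * exp((183 - 100) / 14.75))
= 4.4306

4.4306


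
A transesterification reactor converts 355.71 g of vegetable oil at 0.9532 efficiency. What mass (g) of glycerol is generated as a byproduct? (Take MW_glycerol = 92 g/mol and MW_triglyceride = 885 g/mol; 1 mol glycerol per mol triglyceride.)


glycerol = oil * conv * (92/885)
= 355.71 * 0.9532 * 92 / 885
= 35.2472 g

35.2472 g


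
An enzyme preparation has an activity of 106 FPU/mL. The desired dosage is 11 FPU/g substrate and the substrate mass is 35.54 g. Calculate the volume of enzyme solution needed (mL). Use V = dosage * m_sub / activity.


V = dosage * m_sub / activity
V = 11 * 35.54 / 106
V = 3.6881 mL

3.6881 mL


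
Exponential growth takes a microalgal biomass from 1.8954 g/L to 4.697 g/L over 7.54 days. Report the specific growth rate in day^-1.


mu = ln(X2/X1) / dt
= ln(4.697/1.8954) / 7.54
= 0.1204 per day

0.1204 per day


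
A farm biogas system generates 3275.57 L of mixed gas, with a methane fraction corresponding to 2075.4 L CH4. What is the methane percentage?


CH4% = V_CH4 / V_total * 100
= 2075.4 / 3275.57 * 100
= 63.3600%

63.3600%


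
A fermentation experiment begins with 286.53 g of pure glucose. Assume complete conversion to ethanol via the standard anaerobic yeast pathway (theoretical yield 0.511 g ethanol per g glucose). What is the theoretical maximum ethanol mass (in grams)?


Theoretical ethanol yield: m_EtOH = 0.511 * m_glucose
m_EtOH = 0.511 * 286.53 = 146.4168 g

146.4168 g


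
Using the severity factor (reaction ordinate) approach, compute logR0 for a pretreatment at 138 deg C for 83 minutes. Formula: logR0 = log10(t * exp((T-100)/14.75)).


logR0 = log10(t * exp((T - 100) / 14.75))
= log10(83 * exp((138 - 100) / 14.75))
= 3.0379

3.0379


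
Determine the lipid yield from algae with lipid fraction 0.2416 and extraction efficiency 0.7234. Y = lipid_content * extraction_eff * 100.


Y = lipid_content * extraction_eff * 100
= 0.2416 * 0.7234 * 100
= 17.4773%

17.4773%


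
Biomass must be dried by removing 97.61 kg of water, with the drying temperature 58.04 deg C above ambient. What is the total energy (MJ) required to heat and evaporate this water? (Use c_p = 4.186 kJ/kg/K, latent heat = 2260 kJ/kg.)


E = m_water * (4.186 * dT + 2260) / 1000
= 97.61 * (4.186 * 58.04 + 2260) / 1000
= 244.3135 MJ

244.3135 MJ


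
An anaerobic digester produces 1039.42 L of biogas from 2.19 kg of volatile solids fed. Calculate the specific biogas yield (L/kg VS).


Y = V / VS
= 1039.42 / 2.19
= 474.6210 L/kg VS

474.6210 L/kg VS


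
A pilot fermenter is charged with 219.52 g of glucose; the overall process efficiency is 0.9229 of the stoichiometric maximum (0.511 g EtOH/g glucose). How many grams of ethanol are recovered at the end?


Actual ethanol: m = 0.511 * 219.52 * 0.9229
m = 103.5260 g

103.5260 g


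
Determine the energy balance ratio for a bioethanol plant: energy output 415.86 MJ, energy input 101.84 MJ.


EROI = E_out / E_in
= 415.86 / 101.84
= 4.0835

4.0835


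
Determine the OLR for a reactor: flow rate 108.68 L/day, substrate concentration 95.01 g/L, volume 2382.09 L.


OLR = Q * S / V
= 108.68 * 95.01 / 2382.09
= 4.3347 g/L/day

4.3347 g/L/day


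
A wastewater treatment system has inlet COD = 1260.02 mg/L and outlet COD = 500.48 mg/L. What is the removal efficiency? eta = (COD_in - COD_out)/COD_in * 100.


eta = (COD_in - COD_out) / COD_in * 100
= (1260.02 - 500.48) / 1260.02 * 100
= 60.2800%

60.2800%


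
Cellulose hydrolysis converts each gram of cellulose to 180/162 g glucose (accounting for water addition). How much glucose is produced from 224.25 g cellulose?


glucose = cellulose * 180/162
= 224.25 * 180/162
= 249.1667 g

249.1667 g


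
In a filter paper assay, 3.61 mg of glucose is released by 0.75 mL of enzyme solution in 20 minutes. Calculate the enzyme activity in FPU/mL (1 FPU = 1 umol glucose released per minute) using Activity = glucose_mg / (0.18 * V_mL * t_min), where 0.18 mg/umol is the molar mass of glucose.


Activity = glucose_mg / (0.18 mg/umol * V_mL * t_min)
= 3.61 / (0.18 * 0.75 * 20)
= 1.3370 FPU/mL

1.3370 FPU/mL


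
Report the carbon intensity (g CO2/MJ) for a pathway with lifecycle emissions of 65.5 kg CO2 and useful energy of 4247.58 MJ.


CI = CO2 * 1000 / E
= 65.5 * 1000 / 4247.58
= 15.4205 g CO2/MJ

15.4205 g CO2/MJ


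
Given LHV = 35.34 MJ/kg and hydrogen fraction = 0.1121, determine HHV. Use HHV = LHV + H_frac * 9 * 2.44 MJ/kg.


HHV = LHV + H_frac * 9 * 2.44
= 35.34 + 0.1121 * 9 * 2.44
= 37.8017 MJ/kg

37.8017 MJ/kg


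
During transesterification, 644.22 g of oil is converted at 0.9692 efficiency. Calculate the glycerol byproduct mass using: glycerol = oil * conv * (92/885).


glycerol = oil * conv * (92/885)
= 644.22 * 0.9692 * 92 / 885
= 64.9071 g

64.9071 g


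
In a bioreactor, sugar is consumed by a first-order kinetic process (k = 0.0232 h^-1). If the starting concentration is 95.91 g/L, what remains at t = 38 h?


S = S0 * exp(-k * t)
S = 95.91 * exp(-0.0232 * 38)
S = 39.7182 g/L

39.7182 g/L


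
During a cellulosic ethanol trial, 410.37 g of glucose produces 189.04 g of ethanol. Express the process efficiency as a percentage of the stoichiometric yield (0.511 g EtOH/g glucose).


Fermentation efficiency = (actual / (0.511 * glucose)) * 100
= (189.04 / (0.511 * 410.37)) * 100
= 90.1482%

90.1482%


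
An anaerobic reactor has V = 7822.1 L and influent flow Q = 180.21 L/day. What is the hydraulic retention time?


HRT = V / Q
= 7822.1 / 180.21
= 43.4055 days

43.4055 days
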